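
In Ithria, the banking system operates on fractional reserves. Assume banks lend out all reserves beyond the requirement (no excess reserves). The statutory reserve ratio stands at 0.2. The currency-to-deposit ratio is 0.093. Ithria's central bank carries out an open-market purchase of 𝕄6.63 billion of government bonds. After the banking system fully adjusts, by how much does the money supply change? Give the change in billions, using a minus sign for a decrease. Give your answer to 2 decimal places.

𝕄24.73 billion

The money multiplier is m = (1 + c) / (rr + c) = (1 + 0.093) / (0.2 + 0.093) ≈ 3.7304.
The purchase adds 6.63 billion of base, so ΔM = m × ΔMB = 3.7304 × (+6.63) ≈ 24.7326 billion.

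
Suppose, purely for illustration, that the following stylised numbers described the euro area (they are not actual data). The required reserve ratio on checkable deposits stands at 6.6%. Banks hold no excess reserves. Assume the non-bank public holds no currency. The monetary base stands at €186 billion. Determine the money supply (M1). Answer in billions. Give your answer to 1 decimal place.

With no currency drain or excess reserves, the money multiplier is m = 1/rr = 1/0.066 ≈ 15.15152.
Money supply M = m × MB = 15.15152 × 186 ≈ 2818.1827 billion.

€2818.2 billion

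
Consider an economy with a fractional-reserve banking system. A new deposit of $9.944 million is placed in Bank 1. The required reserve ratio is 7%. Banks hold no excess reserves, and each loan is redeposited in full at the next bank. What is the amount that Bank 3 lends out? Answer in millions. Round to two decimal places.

Each bank lends a fraction (1 − rr) = 0.9300 of the deposit it receives, so Bank 3 receives 9.944·0.9300^2 and lends 9.944·0.9300^3 ≈ 7.9985 million.

$8.00 million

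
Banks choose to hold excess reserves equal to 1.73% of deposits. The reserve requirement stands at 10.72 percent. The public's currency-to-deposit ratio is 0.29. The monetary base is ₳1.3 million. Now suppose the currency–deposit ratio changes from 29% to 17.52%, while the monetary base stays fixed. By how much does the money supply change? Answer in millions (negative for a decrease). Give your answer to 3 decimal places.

Initially m₁ = (1 + 0.29) / (0.1072 + 0.0173 + 0.29) ≈ 3.11218, so M₁ = 3.11218 × 1.3 ≈ 4.0458 million.
After the change m₂ = (1 + 0.1752) / (0.1072 + 0.0173 + 0.1752) ≈ 3.92125, so M₂ = 3.92125 × 1.3 ≈ 5.0976 million.
ΔM = M₂ − M₁ = 5.0976 − 4.0458 = 1.0518 million.

₳1.052 million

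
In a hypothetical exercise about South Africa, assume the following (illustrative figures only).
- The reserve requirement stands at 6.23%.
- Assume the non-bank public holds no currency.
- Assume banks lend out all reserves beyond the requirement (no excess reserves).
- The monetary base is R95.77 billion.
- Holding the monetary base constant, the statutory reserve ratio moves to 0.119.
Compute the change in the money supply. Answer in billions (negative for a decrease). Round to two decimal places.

Initially m₁ = 1 / (0.0623) ≈ 16.05136, so M₁ = 16.05136 × 95.77 ≈ 1537.2387 billion.
After the change m₂ = 1 / (0.119) ≈ 8.40336, so M₂ = 8.40336 × 95.77 ≈ 804.7898 billion.
ΔM = M₂ − M₁ = 804.7898 − 1537.2387 = -732.4489 billion.

-732.45 billion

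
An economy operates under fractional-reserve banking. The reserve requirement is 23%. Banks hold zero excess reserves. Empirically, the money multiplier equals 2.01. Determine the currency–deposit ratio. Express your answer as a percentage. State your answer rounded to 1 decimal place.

Using m = 2.01. From m = (1 + c)/(c + rr + e), rearranging gives 1 + c = m·(c + rr + e), so c·(1 − m) = m·(rr + e) − 1.
Hence c = [m·(rr + e) − 1]/(1 − m) = [2.01 × (0.23 + 0) − 1] / (1 − 2.01) ≈ 0.532376.

53.2%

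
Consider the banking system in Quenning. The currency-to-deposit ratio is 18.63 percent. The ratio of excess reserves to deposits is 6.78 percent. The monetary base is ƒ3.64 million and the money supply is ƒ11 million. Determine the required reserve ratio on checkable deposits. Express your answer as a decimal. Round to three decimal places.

0.138

Using m = M/MB = 11/3.64 ≈ 3.021978. Since m = (1 + c)/(c + rr + e), the denominator satisfies c + rr + e = (1 + c)/m = (1 + 0.1863) / 3.021978 ≈ 0.392557.
With c = 0.1863 and e = 0.0678, the required reserve ratio on checkable deposits is 0.392557 − 0.1863 − 0.0678 = 0.138457.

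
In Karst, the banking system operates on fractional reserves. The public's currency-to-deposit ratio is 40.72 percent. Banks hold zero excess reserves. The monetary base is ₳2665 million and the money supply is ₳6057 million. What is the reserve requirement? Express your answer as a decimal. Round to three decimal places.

0.212

Using m = M/MB = 6057/2665 ≈ 2.272795. Since m = (1 + c)/(c + rr + e), the denominator satisfies c + rr + e = (1 + c)/m = (1 + 0.4072) / 2.272795 ≈ 0.619150.
With c = 0.4072 and e = 0, the reserve requirement is 0.619150 − 0.4072 − 0 = 0.21195.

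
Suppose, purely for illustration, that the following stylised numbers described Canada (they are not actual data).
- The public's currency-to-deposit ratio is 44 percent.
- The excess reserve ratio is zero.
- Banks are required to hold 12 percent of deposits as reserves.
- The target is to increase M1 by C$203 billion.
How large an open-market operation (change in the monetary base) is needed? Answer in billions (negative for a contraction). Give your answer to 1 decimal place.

C$78.9 billion

The money multiplier is m = (1 + c) / (rr + c) = (1 + 0.44) / (0.12 + 0.44) ≈ 2.57143.
ΔMB = ΔM / m = (+203) / 2.57143 ≈ 78.9444 billion.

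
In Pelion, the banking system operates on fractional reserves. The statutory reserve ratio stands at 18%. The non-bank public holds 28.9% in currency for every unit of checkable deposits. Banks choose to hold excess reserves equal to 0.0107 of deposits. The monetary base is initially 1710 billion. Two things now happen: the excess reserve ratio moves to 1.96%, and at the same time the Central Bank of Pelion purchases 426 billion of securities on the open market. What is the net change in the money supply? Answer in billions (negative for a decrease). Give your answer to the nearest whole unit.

Before: m₁ = (1 + 0.289) / (0.18 + 0.0107 + 0.289) ≈ 2.68710, MB₁ = 1710, so M₁ = 2.68710 × 1710 = 4594.941 billion.
After: m₂ = (1 + 0.289) / (0.18 + 0.0196 + 0.289) ≈ 2.63815, MB₂ = 1710 + 426 = 2136, so M₂ = 2.63815 × 2136 = 5635.0884 billion.
ΔM = M₂ − M₁ = 5635.0884 − 4594.941 = 1040.1474 billion.

1040 billion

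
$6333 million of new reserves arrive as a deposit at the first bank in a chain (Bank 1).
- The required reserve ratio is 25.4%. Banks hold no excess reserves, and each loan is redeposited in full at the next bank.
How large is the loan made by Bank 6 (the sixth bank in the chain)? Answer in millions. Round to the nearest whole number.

$1092 million

Each bank lends a fraction (1 − rr) = 0.7460 of the deposit it receives, so Bank 6 receives 6333·0.7460^5 and lends 6333·0.7460^6 ≈ 1091.5470 million.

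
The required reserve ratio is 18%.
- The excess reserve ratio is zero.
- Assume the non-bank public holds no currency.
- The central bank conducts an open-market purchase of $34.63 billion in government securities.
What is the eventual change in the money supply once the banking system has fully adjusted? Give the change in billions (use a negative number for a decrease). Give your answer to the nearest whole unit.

The simple money multiplier is m = 1/rr = 1/0.18 ≈ 5.5556.
An open-market purchase increases the monetary base by 34.63 billion, so ΔM = m × ΔMB = 5.5556 × 34.63 ≈ 192.3904 billion.

$192 billion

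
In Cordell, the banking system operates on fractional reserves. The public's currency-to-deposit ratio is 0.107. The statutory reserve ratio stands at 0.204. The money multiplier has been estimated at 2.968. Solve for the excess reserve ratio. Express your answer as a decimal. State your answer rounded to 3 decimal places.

0.062

Using m = 2.968. Since m = (1 + c)/(c + rr + e), the denominator satisfies c + rr + e = (1 + c)/m = (1 + 0.107) / 2.968 ≈ 0.372978.
With c = 0.107 and rr = 0.204, the excess reserve ratio is 0.372978 − 0.107 − 0.204 = 0.061978.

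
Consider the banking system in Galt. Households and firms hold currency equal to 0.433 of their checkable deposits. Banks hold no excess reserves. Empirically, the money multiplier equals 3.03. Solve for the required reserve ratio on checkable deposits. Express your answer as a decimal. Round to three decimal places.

0.040

Using m = 3.03. Since m = (1 + c)/(c + rr + e), the denominator satisfies c + rr + e = (1 + c)/m = (1 + 0.433) / 3.03 ≈ 0.472937.
With c = 0.433 and e = 0, the required reserve ratio on checkable deposits is 0.472937 − 0.433 − 0 = 0.039937.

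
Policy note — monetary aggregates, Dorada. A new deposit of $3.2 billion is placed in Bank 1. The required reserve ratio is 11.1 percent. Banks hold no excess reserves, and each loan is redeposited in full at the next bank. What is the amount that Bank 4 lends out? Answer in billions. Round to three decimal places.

$1.999 billion

Each bank lends a fraction (1 − rr) = 0.8890 of the deposit it receives, so Bank 4 receives 3.2·0.8890^3 and lends 3.2·0.8890^4 ≈ 1.9987 billion.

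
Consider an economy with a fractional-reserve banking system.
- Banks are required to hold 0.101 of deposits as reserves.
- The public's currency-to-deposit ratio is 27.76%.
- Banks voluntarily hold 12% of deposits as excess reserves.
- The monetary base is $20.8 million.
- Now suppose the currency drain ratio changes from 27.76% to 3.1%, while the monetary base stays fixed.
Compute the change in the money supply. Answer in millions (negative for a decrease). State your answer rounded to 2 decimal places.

Initially m₁ = (1 + 0.2776) / (0.101 + 0.12 + 0.2776) ≈ 2.56237, so M₁ = 2.56237 × 20.8 ≈ 53.2973 million.
After the change m₂ = (1 + 0.031) / (0.101 + 0.12 + 0.031) ≈ 4.09127, so M₂ = 4.09127 × 20.8 ≈ 85.0984 million.
ΔM = M₂ − M₁ = 85.0984 − 53.2973 = 31.8011 million.

$31.80 million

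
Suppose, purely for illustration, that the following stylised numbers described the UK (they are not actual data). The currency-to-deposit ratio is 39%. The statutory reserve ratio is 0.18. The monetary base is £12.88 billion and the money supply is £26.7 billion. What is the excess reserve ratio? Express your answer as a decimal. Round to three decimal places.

0.101

Using m = M/MB = 26.7/12.88 ≈ 2.072981. Since m = (1 + c)/(c + rr + e), the denominator satisfies c + rr + e = (1 + c)/m = (1 + 0.39) / 2.072981 ≈ 0.670532.
With c = 0.39 and rr = 0.18, the excess reserve ratio is 0.670532 − 0.39 − 0.18 = 0.100532.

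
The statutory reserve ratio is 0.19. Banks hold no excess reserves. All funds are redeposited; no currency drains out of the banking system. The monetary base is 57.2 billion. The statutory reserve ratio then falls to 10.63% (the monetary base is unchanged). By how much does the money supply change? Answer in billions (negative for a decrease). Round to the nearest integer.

237 billion

Initially m₁ = 1 / (0.19) ≈ 5.2632, so M₁ = 5.2632 × 57.2 ≈ 301.055 billion.
After the change m₂ = 1 / (0.1063) ≈ 9.4073, so M₂ = 9.4073 × 57.2 ≈ 538.0976 billion.
ΔM = M₂ − M₁ = 538.0976 − 301.055 = 237.0426 billion.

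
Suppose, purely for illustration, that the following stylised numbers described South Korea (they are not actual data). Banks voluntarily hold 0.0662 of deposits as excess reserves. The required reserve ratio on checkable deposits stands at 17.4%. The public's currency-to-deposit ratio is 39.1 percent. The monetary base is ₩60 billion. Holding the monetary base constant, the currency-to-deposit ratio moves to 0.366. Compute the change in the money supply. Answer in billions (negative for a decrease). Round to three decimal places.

₩2.979 billion

Initially m₁ = (1 + 0.391) / (0.174 + 0.0662 + 0.391) ≈ 2.203739, so M₁ = 2.203739 × 60 ≈ 132.2243 billion.
After the change m₂ = (1 + 0.366) / (0.174 + 0.0662 + 0.366) ≈ 2.253382, so M₂ = 2.253382 × 60 ≈ 135.2029 billion.
ΔM = M₂ − M₁ = 135.2029 − 132.2243 = 2.9786 billion.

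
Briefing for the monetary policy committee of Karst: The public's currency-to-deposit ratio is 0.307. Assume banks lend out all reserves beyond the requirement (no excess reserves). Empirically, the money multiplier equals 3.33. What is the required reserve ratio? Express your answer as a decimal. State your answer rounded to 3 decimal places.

0.085

Using m = 3.33. Since m = (1 + c)/(c + rr + e), the denominator satisfies c + rr + e = (1 + c)/m = (1 + 0.307) / 3.33 ≈ 0.392492.
With c = 0.307 and e = 0, the required reserve ratio is 0.392492 − 0.307 − 0 = 0.085492.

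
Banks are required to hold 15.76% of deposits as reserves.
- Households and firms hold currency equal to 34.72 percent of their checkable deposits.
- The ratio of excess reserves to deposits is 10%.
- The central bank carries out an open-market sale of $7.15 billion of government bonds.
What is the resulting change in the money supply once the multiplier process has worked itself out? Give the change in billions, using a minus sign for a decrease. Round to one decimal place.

The money multiplier is m = (1 + c) / (rr + e + c) = (1 + 0.3472) / (0.1576 + 0.1 + 0.3472) ≈ 2.2275.
The sale removes 7.15 billion of base, so ΔM = m × ΔMB = 2.2275 × (−7.15) ≈ -15.9266 billion.

-15.9 billion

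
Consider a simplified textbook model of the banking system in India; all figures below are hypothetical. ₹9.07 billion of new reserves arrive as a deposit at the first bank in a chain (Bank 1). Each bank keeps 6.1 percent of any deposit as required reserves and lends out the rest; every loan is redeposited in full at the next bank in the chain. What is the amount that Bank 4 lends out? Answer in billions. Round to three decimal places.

₹7.051 billion

Each bank lends a fraction (1 − rr) = 0.9390 of the deposit it receives, so Bank 4 receives 9.07·0.9390^3 and lends 9.07·0.9390^4 ≈ 7.0513 billion.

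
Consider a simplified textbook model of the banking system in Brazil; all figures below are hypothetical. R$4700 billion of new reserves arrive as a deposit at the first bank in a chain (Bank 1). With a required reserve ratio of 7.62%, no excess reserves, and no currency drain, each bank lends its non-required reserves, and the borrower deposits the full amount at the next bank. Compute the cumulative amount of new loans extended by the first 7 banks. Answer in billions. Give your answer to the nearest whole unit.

R$24263 billion

Bank i lends (1 − rr)^i of the original deposit: Bank 1 lends 4700·0.9238 = 4341.8600, Bank 2 lends 4700·0.9238² ≈ 4011.0103, and so on.
Summing a geometric series: total = 4700·[0.9238·(1 − 0.9238^7) / (1 − 0.9238)] ≈ 24263.3116 billion.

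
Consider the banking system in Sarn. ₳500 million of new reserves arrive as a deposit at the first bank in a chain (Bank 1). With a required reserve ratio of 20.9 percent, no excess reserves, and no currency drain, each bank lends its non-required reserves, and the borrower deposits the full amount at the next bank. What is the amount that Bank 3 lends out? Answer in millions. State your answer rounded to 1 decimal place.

Each bank lends a fraction (1 − rr) = 0.7910 of the deposit it receives, so Bank 3 receives 500·0.7910^2 and lends 500·0.7910^3 ≈ 247.4568 million.

₳247.5 million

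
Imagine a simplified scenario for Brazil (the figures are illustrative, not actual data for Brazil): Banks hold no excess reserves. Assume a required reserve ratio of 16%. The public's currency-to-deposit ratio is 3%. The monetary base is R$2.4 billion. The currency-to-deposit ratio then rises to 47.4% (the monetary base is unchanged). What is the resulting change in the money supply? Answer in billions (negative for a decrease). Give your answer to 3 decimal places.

Initially m₁ = (1 + 0.03) / (0.16 + 0.03) ≈ 5.42105, so M₁ = 5.42105 × 2.4 ≈ 13.0105 billion.
After the change m₂ = (1 + 0.474) / (0.16 + 0.474) ≈ 2.32492, so M₂ = 2.32492 × 2.4 ≈ 5.5798 billion.
ΔM = M₂ − M₁ = 5.5798 − 13.0105 = -7.4307 billion.

-7.431 billion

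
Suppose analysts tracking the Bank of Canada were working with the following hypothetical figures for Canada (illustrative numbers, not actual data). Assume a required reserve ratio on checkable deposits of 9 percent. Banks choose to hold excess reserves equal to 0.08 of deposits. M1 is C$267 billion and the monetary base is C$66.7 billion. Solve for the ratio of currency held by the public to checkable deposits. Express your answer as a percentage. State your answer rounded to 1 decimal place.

10.6%

Using m = M/MB = 267/66.7 ≈ 4.002999. From m = (1 + c)/(c + rr + e), rearranging gives 1 + c = m·(c + rr + e), so c·(1 − m) = m·(rr + e) − 1.
Hence c = [m·(rr + e) − 1]/(1 − m) = [4.002999 × (0.09 + 0.08) − 1] / (1 − 4.002999) ≈ 0.106390.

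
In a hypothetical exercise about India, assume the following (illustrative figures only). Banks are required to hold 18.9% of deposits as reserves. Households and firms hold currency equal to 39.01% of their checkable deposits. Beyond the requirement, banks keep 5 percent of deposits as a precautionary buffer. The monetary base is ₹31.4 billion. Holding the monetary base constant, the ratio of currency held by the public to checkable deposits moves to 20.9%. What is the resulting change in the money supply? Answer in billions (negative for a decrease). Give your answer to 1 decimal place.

₹15.4 billion

Initially m₁ = (1 + 0.3901) / (0.189 + 0.05 + 0.3901) ≈ 2.2097, so M₁ = 2.2097 × 31.4 ≈ 69.3846 billion.
After the change m₂ = (1 + 0.209) / (0.189 + 0.05 + 0.209) ≈ 2.6987, so M₂ = 2.6987 × 31.4 ≈ 84.7392 billion.
ΔM = M₂ − M₁ = 84.7392 − 69.3846 = 15.3546 billion.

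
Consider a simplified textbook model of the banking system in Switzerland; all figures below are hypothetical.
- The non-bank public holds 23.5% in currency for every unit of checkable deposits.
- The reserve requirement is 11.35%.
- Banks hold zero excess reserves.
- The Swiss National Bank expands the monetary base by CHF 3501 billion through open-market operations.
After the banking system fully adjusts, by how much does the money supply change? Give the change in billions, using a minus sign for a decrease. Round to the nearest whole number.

CHF 12407 billion

The money multiplier is m = (1 + c) / (rr + c) = (1 + 0.235) / (0.1135 + 0.235) ≈ 3.54376.
The purchase adds 3501 billion of base, so ΔM = m × ΔMB = 3.54376 × (+3501) ≈ 12406.7038 billion.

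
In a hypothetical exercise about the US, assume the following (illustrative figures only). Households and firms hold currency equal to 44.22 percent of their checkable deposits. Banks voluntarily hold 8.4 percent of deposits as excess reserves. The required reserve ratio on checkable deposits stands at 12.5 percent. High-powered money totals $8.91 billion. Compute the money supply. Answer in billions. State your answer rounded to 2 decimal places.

$19.73 billion

The money multiplier is m = (1 + c) / (rr + e + c) = (1 + 0.4422) / (0.125 + 0.084 + 0.4422) ≈ 2.2147.
So M = m × MB = 2.2147 × 8.91 ≈ 19.733 billion.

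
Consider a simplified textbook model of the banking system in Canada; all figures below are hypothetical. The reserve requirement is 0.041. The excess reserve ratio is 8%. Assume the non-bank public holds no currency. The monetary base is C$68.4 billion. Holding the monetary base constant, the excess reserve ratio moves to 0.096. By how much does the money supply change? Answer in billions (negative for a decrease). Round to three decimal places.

-66.019 billion

Initially m₁ = 1 / (0.041 + 0.08) ≈ 8.264463, so M₁ = 8.264463 × 68.4 ≈ 565.2893 billion.
After the change m₂ = 1 / (0.041 + 0.096) ≈ 7.299270, so M₂ = 7.299270 × 68.4 ≈ 499.2701 billion.
ΔM = M₂ − M₁ = 499.2701 − 565.2893 = -66.0192 billion.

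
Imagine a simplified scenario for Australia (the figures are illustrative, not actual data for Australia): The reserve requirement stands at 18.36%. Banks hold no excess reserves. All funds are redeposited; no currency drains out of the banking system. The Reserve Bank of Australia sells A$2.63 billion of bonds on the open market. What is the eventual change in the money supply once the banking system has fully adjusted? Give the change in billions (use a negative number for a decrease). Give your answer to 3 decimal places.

The simple money multiplier is m = 1/rr = 1/0.1836 ≈ 5.44662.
An open-market sale reduces the monetary base by 2.63 billion, so ΔM = m × ΔMB = 5.44662 × (−2.63) ≈ -14.3246 billion.

-14.325 billion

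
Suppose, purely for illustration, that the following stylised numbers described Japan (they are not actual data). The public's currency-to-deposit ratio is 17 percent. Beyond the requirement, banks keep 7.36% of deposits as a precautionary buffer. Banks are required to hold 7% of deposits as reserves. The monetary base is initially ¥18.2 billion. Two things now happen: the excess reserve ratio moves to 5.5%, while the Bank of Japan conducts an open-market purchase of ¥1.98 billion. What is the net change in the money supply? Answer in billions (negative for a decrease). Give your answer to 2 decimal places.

¥12.13 billion

Before: m₁ = (1 + 0.17) / (0.07 + 0.0736 + 0.17) ≈ 3.73087, MB₁ = 18.2, so M₁ = 3.73087 × 18.2 ≈ 67.9018 billion.
After: m₂ = (1 + 0.17) / (0.07 + 0.055 + 0.17) ≈ 3.96610, MB₂ = 18.2 + 1.98 = 20.18, so M₂ = 3.96610 × 20.18 ≈ 80.0359 billion.
ΔM = M₂ − M₁ = 80.0359 − 67.9018 = 12.1341 billion.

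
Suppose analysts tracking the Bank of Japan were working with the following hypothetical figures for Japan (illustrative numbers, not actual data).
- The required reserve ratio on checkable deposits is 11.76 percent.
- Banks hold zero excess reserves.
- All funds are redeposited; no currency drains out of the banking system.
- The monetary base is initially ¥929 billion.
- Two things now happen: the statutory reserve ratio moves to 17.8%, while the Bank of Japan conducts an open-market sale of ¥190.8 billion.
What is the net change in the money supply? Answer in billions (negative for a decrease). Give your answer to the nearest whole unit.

Before: m₁ = 1 / (0.1176) ≈ 8.5034, MB₁ = 929, so M₁ = 8.5034 × 929 = 7899.6586 billion.
After: m₂ = 1 / (0.178) ≈ 5.6180, MB₂ = 929 − 190.8 = 738.2, so M₂ = 5.6180 × 738.2 = 4147.2076 billion.
ΔM = M₂ − M₁ = 4147.2076 − 7899.6586 = -3752.451 billion.

-3752 billion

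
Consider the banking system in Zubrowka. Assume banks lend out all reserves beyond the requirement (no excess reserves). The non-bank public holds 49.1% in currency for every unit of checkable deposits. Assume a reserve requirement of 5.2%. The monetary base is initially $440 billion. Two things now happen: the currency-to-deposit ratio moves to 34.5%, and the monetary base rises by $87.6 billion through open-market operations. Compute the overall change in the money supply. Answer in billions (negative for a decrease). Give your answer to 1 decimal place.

Before: m₁ = (1 + 0.491) / (0.052 + 0.491) ≈ 2.74586, MB₁ = 440, so M₁ = 2.74586 × 440 = 1208.1784 billion.
After: m₂ = (1 + 0.345) / (0.052 + 0.345) ≈ 3.38791, MB₂ = 440 + 87.6 = 527.6, so M₂ = 3.38791 × 527.6 ≈ 1787.4613 billion.
ΔM = M₂ − M₁ = 1787.4613 − 1208.1784 = 579.2829 billion.

$579.3 billion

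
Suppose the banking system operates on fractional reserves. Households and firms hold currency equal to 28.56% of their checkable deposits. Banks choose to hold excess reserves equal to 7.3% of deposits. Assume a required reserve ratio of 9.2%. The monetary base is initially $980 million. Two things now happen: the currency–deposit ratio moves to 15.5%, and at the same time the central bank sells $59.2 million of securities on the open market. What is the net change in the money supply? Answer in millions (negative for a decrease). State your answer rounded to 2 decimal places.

Before: m₁ = (1 + 0.2856) / (0.092 + 0.073 + 0.2856) ≈ 2.853085, MB₁ = 980, so M₁ = 2.853085 × 980 = 2796.0233 million.
After: m₂ = (1 + 0.155) / (0.092 + 0.073 + 0.155) = 3.609375, MB₂ = 980 − 59.2 = 920.8, so M₂ = 3.609375 × 920.8 = 3323.5125 million.
ΔM = M₂ − M₁ = 3323.5125 − 2796.0233 = 527.4892 million.

$527.49 million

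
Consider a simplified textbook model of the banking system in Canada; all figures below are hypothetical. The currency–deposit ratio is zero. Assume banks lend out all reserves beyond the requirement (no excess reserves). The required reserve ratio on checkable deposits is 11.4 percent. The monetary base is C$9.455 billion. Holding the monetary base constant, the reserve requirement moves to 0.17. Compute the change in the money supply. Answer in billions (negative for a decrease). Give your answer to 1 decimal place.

-27.3 billion

Initially m₁ = 1 / (0.114) ≈ 8.7719, so M₁ = 8.7719 × 9.455 ≈ 82.9383 billion.
After the change m₂ = 1 / (0.17) ≈ 5.8824, so M₂ = 5.8824 × 9.455 ≈ 55.6181 billion.
ΔM = M₂ − M₁ = 55.6181 − 82.9383 = -27.3202 billion.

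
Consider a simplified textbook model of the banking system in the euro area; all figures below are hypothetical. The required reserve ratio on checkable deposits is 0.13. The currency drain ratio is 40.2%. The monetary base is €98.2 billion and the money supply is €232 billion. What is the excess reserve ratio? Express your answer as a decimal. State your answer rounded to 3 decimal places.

Using m = M/MB = 232/98.2 ≈ 2.362525. Since m = (1 + c)/(c + rr + e), the denominator satisfies c + rr + e = (1 + c)/m = (1 + 0.402) / 2.362525 ≈ 0.593433.
With c = 0.402 and rr = 0.13, the excess reserve ratio is 0.593433 − 0.402 − 0.13 = 0.061433.

0.061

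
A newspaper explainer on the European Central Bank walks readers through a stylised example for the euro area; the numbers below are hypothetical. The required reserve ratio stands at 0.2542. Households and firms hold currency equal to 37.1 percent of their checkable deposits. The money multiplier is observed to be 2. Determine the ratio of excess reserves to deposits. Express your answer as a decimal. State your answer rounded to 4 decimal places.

0.0603

Using m = 2. Since m = (1 + c)/(c + rr + e), the denominator satisfies c + rr + e = (1 + c)/m = (1 + 0.371) / 2 = 0.685500.
With c = 0.371 and rr = 0.2542, the ratio of excess reserves to deposits is 0.685500 − 0.371 − 0.2542 = 0.0603.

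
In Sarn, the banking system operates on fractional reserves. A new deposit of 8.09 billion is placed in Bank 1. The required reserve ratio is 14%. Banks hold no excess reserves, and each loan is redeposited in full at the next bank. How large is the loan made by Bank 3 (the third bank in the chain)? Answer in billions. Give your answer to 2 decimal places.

5.15 billion

Each bank lends a fraction (1 − rr) = 0.8600 of the deposit it receives, so Bank 3 receives 8.09·0.8600^2 and lends 8.09·0.8600^3 ≈ 5.1457 billion.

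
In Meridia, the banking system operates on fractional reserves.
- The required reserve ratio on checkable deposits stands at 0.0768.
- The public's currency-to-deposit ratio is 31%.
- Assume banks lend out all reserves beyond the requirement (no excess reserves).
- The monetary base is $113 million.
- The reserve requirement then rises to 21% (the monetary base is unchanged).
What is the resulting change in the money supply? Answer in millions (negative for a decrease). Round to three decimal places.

-98.031 million

Initially m₁ = (1 + 0.31) / (0.0768 + 0.31) ≈ 3.3867632, so M₁ = 3.3867632 × 113 ≈ 382.7042 million.
After the change m₂ = (1 + 0.31) / (0.21 + 0.31) ≈ 2.5192308, so M₂ = 2.5192308 × 113 ≈ 284.6731 million.
ΔM = M₂ − M₁ = 284.6731 − 382.7042 = -98.0311 million.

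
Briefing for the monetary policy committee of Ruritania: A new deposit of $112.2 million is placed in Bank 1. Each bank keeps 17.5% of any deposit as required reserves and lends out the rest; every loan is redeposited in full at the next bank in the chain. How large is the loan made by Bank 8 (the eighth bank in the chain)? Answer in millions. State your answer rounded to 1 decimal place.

$24.1 million

Each bank lends a fraction (1 − rr) = 0.8250 of the deposit it receives, so Bank 8 receives 112.2·0.8250^7 and lends 112.2·0.8250^8 ≈ 24.0782 million.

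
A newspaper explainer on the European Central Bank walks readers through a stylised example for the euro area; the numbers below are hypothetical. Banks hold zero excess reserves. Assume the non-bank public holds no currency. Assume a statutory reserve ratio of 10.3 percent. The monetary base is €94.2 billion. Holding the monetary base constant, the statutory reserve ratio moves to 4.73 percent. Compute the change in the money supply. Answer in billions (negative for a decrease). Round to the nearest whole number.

Initially m₁ = 1 / (0.103) ≈ 9.7087, so M₁ = 9.7087 × 94.2 ≈ 914.5595 billion.
After the change m₂ = 1 / (0.0473) ≈ 21.1416, so M₂ = 21.1416 × 94.2 ≈ 1991.5387 billion.
ΔM = M₂ − M₁ = 1991.5387 − 914.5595 = 1076.9792 billion.

€1077 billion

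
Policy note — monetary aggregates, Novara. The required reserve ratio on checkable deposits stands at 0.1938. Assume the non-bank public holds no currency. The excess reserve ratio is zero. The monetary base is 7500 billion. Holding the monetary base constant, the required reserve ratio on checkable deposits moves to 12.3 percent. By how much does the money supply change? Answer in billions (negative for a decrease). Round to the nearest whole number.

Initially m₁ = 1 / (0.1938) ≈ 5.15996, so M₁ = 5.15996 × 7500 = 38699.7 billion.
After the change m₂ = 1 / (0.123) ≈ 8.13008, so M₂ = 8.13008 × 7500 = 60975.6 billion.
ΔM = M₂ − M₁ = 60975.6 − 38699.7 = 22275.9 billion.

22276 billion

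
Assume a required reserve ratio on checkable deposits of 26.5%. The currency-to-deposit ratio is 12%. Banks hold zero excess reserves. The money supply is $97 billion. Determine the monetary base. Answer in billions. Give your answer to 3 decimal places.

The money multiplier is m = (1 + c) / (rr + c) = (1 + 0.12) / (0.265 + 0.12) ≈ 2.909091.
MB = M / m = 97 / 2.909091 ≈ 33.3437 billion.

$33.344 billion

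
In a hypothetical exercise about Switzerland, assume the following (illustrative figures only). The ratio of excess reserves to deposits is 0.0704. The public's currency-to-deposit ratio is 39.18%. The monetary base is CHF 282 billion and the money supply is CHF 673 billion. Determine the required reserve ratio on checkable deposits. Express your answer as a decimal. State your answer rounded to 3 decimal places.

0.121

Using m = M/MB = 673/282 ≈ 2.386525. Since m = (1 + c)/(c + rr + e), the denominator satisfies c + rr + e = (1 + c)/m = (1 + 0.3918) / 2.386525 ≈ 0.583191.
With c = 0.3918 and e = 0.0704, the required reserve ratio on checkable deposits is 0.583191 − 0.3918 − 0.0704 = 0.120991.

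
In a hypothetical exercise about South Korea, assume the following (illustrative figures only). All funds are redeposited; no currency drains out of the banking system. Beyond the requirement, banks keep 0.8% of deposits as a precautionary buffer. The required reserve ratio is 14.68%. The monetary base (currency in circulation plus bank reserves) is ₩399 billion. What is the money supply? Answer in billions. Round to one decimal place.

₩2577.5 billion

The money multiplier is m = 1 / (rr + e) = 1 / (0.1468 + 0.008) ≈ 6.45995.
So M = m × MB = 6.45995 × 399 ≈ 2577.5201 billion.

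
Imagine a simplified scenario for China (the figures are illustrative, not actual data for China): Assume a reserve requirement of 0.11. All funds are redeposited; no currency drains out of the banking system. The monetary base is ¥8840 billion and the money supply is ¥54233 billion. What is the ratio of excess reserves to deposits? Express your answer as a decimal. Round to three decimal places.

0.053

Using m = M/MB = 54233/8840 ≈ 6.134955. Since m = (1 + c)/(c + rr + e), the denominator satisfies c + rr + e = (1 + c)/m = (1 + 0) / 6.134955 ≈ 0.163000.
With c = 0 and rr = 0.11, the ratio of excess reserves to deposits is 0.163000 − 0 − 0.11 = 0.053.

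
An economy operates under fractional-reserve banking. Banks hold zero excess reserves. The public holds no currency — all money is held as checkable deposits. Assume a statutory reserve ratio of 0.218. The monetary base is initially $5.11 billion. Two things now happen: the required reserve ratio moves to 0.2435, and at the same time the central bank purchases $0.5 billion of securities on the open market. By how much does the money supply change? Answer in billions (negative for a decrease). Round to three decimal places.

-0.401 billion

Before: m₁ = 1 / (0.218) ≈ 4.58716, MB₁ = 5.11, so M₁ = 4.58716 × 5.11 ≈ 23.4404 billion.
After: m₂ = 1 / (0.2435) ≈ 4.10678, MB₂ = 5.11 + 0.5 = 5.61, so M₂ = 4.10678 × 5.61 ≈ 23.039 billion.
ΔM = M₂ − M₁ = 23.039 − 23.4404 = -0.4014 billion.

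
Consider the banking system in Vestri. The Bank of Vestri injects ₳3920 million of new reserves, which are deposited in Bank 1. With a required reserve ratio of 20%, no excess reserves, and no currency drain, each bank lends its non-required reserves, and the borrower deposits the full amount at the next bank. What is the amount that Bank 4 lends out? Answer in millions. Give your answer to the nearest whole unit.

Each bank lends a fraction (1 − rr) = 0.8000 of the deposit it receives, so Bank 4 receives 3920·0.8000^3 and lends 3920·0.8000^4 = 1605.6320 million.

₳1606 million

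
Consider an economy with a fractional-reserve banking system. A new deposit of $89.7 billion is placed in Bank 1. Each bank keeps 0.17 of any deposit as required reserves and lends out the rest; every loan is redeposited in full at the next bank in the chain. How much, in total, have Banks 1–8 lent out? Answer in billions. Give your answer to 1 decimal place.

Bank i lends (1 − rr)^i of the original deposit: Bank 1 lends 89.7·0.8300 = 74.4510, Bank 2 lends 89.7·0.8300² ≈ 61.7943, and so on.
Summing a geometric series: total = 89.7·[0.8300·(1 − 0.8300^8) / (1 − 0.8300)] ≈ 339.3086 billion.

$339.3 billion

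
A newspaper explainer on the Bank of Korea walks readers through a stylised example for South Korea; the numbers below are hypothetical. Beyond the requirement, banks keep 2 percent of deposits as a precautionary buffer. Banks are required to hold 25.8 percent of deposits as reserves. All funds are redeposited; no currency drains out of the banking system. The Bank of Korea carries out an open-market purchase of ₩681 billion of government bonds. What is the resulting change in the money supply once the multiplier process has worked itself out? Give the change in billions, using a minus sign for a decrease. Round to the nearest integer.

The money multiplier is m = 1 / (rr + e) = 1 / (0.258 + 0.02) ≈ 3.5971.
The purchase adds 681 billion of base, so ΔM = m × ΔMB = 3.5971 × (+681) = 2449.6251 billion.

₩2450 billion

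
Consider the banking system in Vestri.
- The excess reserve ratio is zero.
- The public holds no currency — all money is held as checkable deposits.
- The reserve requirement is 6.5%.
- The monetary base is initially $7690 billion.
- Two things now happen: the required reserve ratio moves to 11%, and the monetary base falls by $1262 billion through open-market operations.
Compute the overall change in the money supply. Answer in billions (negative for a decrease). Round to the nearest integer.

Before: m₁ = 1 / (0.065) ≈ 15.38462, MB₁ = 7690, so M₁ = 15.38462 × 7690 = 118307.7278 billion.
After: m₂ = 1 / (0.11) ≈ 9.09091, MB₂ = 7690 − 1262 = 6428, so M₂ = 9.09091 × 6428 ≈ 58436.3695 billion.
ΔM = M₂ − M₁ = 58436.3695 − 118307.7278 = -59871.3583 billion.

-59871 billion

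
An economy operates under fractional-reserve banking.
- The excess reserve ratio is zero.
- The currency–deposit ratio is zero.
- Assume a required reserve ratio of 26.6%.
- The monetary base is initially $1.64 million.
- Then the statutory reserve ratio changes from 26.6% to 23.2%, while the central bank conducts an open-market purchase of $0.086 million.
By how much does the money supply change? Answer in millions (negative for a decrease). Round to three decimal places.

Before: m₁ = 1 / (0.266) ≈ 3.75940, MB₁ = 1.64, so M₁ = 3.75940 × 1.64 ≈ 6.1654 million.
After: m₂ = 1 / (0.232) ≈ 4.31034, MB₂ = 1.64 + 0.086 = 1.726, so M₂ = 4.31034 × 1.726 ≈ 7.4396 million.
ΔM = M₂ − M₁ = 7.4396 − 6.1654 = 1.2742 million.

$1.274 million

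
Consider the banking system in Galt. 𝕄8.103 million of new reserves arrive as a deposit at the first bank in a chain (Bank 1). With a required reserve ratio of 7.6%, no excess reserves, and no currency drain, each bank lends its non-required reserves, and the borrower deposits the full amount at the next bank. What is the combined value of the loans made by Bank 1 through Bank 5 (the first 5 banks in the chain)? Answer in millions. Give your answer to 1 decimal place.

𝕄32.2 million

Bank i lends (1 − rr)^i of the original deposit: Bank 1 lends 8.103·0.9240 ≈ 7.4872, Bank 2 lends 8.103·0.9240² ≈ 6.9181, and so on.
Summing a geometric series: total = 8.103·[0.9240·(1 − 0.9240^5) / (1 − 0.9240)] ≈ 32.1619 million.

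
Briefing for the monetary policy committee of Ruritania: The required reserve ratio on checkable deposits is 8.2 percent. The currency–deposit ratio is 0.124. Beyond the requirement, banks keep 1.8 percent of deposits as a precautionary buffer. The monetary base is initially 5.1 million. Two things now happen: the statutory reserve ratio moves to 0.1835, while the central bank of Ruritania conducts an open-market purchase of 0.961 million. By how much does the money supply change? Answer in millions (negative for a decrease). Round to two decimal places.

Before: m₁ = (1 + 0.124) / (0.082 + 0.018 + 0.124) ≈ 5.0179, MB₁ = 5.1, so M₁ = 5.0179 × 5.1 ≈ 25.5913 million.
After: m₂ = (1 + 0.124) / (0.1835 + 0.018 + 0.124) ≈ 3.4531, MB₂ = 5.1 + 0.961 = 6.061, so M₂ = 3.4531 × 6.061 ≈ 20.9292 million.
ΔM = M₂ − M₁ = 20.9292 − 25.5913 = -4.6621 million.

-4.66 million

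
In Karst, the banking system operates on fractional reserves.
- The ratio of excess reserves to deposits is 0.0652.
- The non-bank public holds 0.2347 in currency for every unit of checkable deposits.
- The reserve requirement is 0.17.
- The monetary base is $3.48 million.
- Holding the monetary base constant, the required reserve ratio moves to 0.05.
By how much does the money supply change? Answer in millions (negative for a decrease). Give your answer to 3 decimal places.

Initially m₁ = (1 + 0.2347) / (0.17 + 0.0652 + 0.2347) ≈ 2.62758, so M₁ = 2.62758 × 3.48 ≈ 9.144 million.
After the change m₂ = (1 + 0.2347) / (0.05 + 0.0652 + 0.2347) ≈ 3.52872, so M₂ = 3.52872 × 3.48 ≈ 12.2799 million.
ΔM = M₂ − M₁ = 12.2799 − 9.144 = 3.1359 million.

$3.136 million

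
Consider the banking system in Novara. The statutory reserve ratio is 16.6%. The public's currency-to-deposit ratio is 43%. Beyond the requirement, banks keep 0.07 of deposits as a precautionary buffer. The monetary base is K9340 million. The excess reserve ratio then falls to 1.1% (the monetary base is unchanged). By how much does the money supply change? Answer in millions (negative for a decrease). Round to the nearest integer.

Initially m₁ = (1 + 0.43) / (0.166 + 0.07 + 0.43) ≈ 2.14715, so M₁ = 2.14715 × 9340 = 20054.381 million.
After the change m₂ = (1 + 0.43) / (0.166 + 0.011 + 0.43) ≈ 2.35585, so M₂ = 2.35585 × 9340 = 22003.639 million.
ΔM = M₂ − M₁ = 22003.639 − 20054.381 = 1949.258 million.

K1949 million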